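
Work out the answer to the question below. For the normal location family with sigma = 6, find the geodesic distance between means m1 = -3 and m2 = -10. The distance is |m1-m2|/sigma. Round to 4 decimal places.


On the fixed-variance normal subfamily, geodesic distance = |m1-m2|/sigma.
|-3 - -10| = 7.
sigma = 6.
d = 7/6 = 1.1667

1.1667


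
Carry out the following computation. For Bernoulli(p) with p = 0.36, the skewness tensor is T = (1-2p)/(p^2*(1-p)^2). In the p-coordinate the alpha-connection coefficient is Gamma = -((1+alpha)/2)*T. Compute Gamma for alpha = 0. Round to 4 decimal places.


Skewness (Amari-Chentsov) tensor: T = (1-2p)/(p^2*(1-p)^2).
p = 0.36, 1-2p = 0.28, p^2 = 0.1296, (1-p)^2 = 0.4096.
T = 0.28/(0.1296 * 0.4096) = 5.274643.
In the p-coordinate, Gamma^(alpha) = Gamma^(0) - (alpha/2)*T with Gamma^(0) = (1/2)*g'(p) = -T/2,
so Gamma^(alpha) = -((1+alpha)/2)*T.
alpha = 0, -(1+alpha)/2 = -0.5.
Gamma = -0.5 * 5.274643 = -2.6373

-2.6373


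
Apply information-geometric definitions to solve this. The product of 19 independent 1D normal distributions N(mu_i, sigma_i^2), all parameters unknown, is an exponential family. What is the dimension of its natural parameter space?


Exponential family dimension calculation:
Each univariate normal has two natural parameters (mu/sigma^2 and -1/(2 sigma^2)).
With 19 independent components, dim = 2 * 19 = 38.

38


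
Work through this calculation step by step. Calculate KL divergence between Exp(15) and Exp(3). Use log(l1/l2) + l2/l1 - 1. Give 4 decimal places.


KL divergence for exponential family:
KL = log(l1/l2) + l2/l1 - 1.
log(15/3) = 1.609438.
3/15 = 0.2.
KL = 1.609438 + 0.2 - 1 = 0.8094

0.8094


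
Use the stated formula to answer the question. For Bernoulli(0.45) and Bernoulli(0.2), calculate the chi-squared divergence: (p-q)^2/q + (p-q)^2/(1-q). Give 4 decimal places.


Chi-squared divergence between Bernoulli distributions:
chi^2 = (p-q)^2/q + (p-q)^2/(1-q).
p = 0.45, q = 0.2, p-q = 0.25.
(p-q)^2 = 0.0625.
term1 = 0.0625/0.2 = 0.3125.
term2 = 0.0625/0.8 = 0.078125.
chi^2 = 0.3125 + 0.078125 = 0.3906

0.3906


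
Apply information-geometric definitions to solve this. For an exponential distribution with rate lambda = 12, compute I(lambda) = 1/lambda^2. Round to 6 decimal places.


Fisher information for exponential: I(lambda) = 1/lambda^2.
lambda = 12, lambda^2 = 144.
I = 1/144 = 0.006944

0.006944


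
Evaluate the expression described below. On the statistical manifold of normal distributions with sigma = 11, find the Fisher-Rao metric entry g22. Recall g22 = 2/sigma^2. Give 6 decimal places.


For the 2-parameter normal family, the Fisher metric has:
  g11 = 1/sigma^2, g22 = 2/sigma^2.
sigma = 11, sigma^2 = 121.
g22 = 0.016529

0.016529


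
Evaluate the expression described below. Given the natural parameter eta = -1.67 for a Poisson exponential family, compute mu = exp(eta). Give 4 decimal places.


Expectation parameter for Poisson exponential family:
mu = exp(eta).
eta = -1.67.
mu = exp(-1.67) = 0.1882

0.1882


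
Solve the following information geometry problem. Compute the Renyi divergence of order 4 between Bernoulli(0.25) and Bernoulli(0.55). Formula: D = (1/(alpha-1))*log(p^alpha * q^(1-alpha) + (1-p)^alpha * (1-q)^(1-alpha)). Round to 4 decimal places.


Renyi divergence of order alpha between Bernoulli distributions:
D = (1/(alpha-1))*log(p^alpha * q^(1-alpha) + (1-p)^alpha * (1-q)^(1-alpha)).
alpha = 4, p = 0.25, q = 0.55.
p^alpha * q^(1-alpha) = 0.25^4 * 0.55^-3 = 0.023479.
(1-p)^alpha * (1-q)^(1-alpha) = 0.75^4 * 0.45^-3 = 3.472222.
sum = 0.023479 + 3.472222 = 3.495701.
D = (1/3)*log(3.495701) = 0.4172

0.4172


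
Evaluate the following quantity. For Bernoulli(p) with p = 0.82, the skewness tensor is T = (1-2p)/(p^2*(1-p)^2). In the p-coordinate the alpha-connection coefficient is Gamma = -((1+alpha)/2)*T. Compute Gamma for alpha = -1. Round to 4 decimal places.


Skewness (Amari-Chentsov) tensor: T = (1-2p)/(p^2*(1-p)^2).
p = 0.82, 1-2p = -0.64, p^2 = 0.6724, (1-p)^2 = 0.0324.
T = -0.64/(0.6724 * 0.0324) = -29.376988.
In the p-coordinate, Gamma^(alpha) = Gamma^(0) - (alpha/2)*T with Gamma^(0) = (1/2)*g'(p) = -T/2,
so Gamma^(alpha) = -((1+alpha)/2)*T.
alpha = -1, -(1+alpha)/2 = 0.0.
Gamma = 0.0 * -29.376988 = 0.0000

0.0000


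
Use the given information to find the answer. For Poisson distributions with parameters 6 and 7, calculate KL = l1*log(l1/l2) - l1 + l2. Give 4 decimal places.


KL divergence for Poisson:
KL = l1*log(l1/l2) - l1 + l2.
l1 = 6, l2 = 7.
log(6/7) = -0.154151.
l1*log(l1/l2) = 6 * -0.154151 = -0.924904.
KL = -0.924904 - 6 + 7 = 0.0751

0.0751


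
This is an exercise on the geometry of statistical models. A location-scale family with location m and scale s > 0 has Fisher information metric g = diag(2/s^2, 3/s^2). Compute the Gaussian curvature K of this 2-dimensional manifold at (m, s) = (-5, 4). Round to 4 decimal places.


The metric has the form g = (A dm^2 + B ds^2)/s^2 with A = 2, B = 3.
Substitute u = sqrt(A/B)*m: g = B*(du^2 + ds^2)/s^2, i.e. B times the
Poincare upper half-plane metric, which has constant Gaussian curvature -1.
Scaling a 2D metric by a constant c divides the Gaussian curvature by c,
so K = -1/B = -1/(3) = -0.3333 everywhere (the point (m, s) = (-5, 4) is irrelevant:
the curvature is constant).
The requested Gaussian curvature is K = -0.3333.

-0.3333


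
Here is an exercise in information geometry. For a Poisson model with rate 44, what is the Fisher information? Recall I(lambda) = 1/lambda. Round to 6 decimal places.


Fisher information for Poisson: I(lambda) = 1/lambda.
lambda = 44.
I(lambda) = 1/44 = 0.022727

0.022727


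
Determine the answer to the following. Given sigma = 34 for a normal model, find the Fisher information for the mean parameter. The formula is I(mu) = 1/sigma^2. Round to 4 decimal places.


The Fisher information for the mean of a normal distribution is I(mu) = 1/sigma^2.
sigma = 34, so sigma^2 = 1156.
I(mu) = 1/1156 = 0.0009

0.0009


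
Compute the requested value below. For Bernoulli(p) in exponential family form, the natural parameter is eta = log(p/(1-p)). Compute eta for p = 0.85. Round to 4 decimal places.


Natural parameter for Bernoulli: eta = log(p/(1-p)).
p = 0.85, 1-p = 0.15.
p/(1-p) = 5.666667.
eta = log(5.666667) = 1.7346

1.7346


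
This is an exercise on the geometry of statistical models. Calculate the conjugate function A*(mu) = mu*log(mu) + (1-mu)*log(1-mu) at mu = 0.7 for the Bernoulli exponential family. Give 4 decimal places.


Legendre transform for Bernoulli:
A*(mu) = mu*log(mu) + (1-mu)*log(1-mu).
mu = 0.7, 1-mu = 0.3.
mu*log(mu) = 0.7*log(0.7) = -0.249672.
(1-mu)*log(1-mu) = 0.3*log(0.3) = -0.361192.
A* = -0.249672 + -0.361192 = -0.6109

-0.6109


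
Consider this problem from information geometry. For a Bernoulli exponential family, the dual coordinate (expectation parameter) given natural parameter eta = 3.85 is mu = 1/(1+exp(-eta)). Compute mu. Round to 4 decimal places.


Dual coordinate (expectation parameter) for Bernoulli:
mu = 1/(1+exp(-eta)).
eta = 3.85.
exp(-eta) = exp(-3.85) = 0.02128.
mu = 1/(1+0.02128) = 0.9792

0.9792


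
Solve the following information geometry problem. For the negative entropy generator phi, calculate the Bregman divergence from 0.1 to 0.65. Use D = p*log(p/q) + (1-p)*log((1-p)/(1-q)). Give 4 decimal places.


Bregman divergence with negative entropy generator:
D = p*log(p/q) + (1-p)*log((1-p)/(1-q)).
p = 0.1, q = 0.65.
p*log(p/q) = 0.1*log(0.1/0.65) = -0.18718.
(1-p)*log((1-p)/(1-q)) = 0.9*log(0.9/0.35) = 0.850015.
D = -0.18718 + 0.850015 = 0.6628

0.6628


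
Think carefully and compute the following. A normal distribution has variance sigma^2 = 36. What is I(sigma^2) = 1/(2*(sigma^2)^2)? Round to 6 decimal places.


Fisher information for variance: I(sigma^2) = 1/(2*sigma^4).
sigma^2 = 36, so sigma^4 = 1296.
I = 1/(2*1296) = 1/2592 = 0.000386

0.000386


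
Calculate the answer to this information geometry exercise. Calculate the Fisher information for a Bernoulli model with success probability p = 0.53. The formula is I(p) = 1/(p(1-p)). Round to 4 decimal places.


For Bernoulli(p), Fisher information is I(p) = 1/(p*(1-p)).
p = 0.53, 1-p = 0.47.
p*(1-p) = 0.2491.
I(p) = 1/0.2491 = 4.0145

4.0145


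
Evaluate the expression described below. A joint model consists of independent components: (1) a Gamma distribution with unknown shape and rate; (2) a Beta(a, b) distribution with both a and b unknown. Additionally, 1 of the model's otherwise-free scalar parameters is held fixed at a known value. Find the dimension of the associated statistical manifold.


The dimension of a statistical manifold equals the number of free
(independent) real parameters of the model. For a product of independent
blocks the parameter counts add.
- Gamma (shape, rate): 2.
- Beta (a, b): 2.
Total = 2 + 2 = 4.
1 parameter(s) fixed at known values: 4 - 1 = 3.
Dimension = 3

3


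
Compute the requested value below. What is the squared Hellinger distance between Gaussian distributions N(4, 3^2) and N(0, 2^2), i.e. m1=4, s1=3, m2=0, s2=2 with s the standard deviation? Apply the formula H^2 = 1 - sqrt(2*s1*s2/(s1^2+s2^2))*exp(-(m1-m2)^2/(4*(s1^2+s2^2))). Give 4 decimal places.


Squared Hellinger distance for Gaussians:
H^2 = 1 - sqrt(2*s1*s2/(s1^2+s2^2)) * exp(-(m1-m2)^2/(4*(s1^2+s2^2))).
s1^2 = 9, s2^2 = 4, s1^2+s2^2 = 13.
sqrt(2*3*2/(13)) = 0.960769.
(m1-m2)^2 = (4)^2 = 16.
exp(-16/(4*13)) = exp(-0.307692) = 0.735141.
H^2 = 1 - 0.960769*0.735141 = 0.2937

0.2937


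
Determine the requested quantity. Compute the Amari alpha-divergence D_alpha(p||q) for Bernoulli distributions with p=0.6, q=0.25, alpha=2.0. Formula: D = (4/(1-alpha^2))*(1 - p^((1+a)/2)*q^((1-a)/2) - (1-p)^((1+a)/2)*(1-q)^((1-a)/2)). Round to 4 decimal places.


Amari alpha-divergence:
D = (4/(1-alpha^2))*(1 - p^((1+a)/2)*q^((1-a)/2) - (1-p)^((1+a)/2)*(1-q)^((1-a)/2)).
alpha = 2.0, p = 0.6, q = 0.25.
e1 = (1+alpha)/2 = 1.5, e2 = (1-alpha)/2 = -0.5.
t1 = p^e1 * q^e2 = 0.6^1.5 * 0.25^-0.5 = 0.929516.
t2 = (1-p)^e1 * (1-q)^e2 = 0.4^1.5 * 0.75^-0.5 = 0.292119.
4/(1-alpha^2) = -1.333333.
D = -1.333333*(1 - 0.929516 - 0.292119) = 0.2955

0.2955


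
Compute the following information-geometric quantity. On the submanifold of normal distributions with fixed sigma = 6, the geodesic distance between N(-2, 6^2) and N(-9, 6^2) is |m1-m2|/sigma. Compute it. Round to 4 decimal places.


On the fixed-variance normal subfamily, geodesic distance = |m1-m2|/sigma.
|-2 - -9| = 7.
sigma = 6.
d = 7/6 = 1.1667

1.1667


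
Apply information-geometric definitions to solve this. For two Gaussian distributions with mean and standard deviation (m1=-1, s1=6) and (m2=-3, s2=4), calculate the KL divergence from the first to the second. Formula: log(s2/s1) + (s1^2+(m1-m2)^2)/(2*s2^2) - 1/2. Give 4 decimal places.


KL divergence between normal distributions:
KL = log(s2/s1) + (s1^2 + (m1-m2)^2)/(2*s2^2) - 1/2.
log(4/6) = -0.405465.
(6^2 + (-1--3)^2)/(2*4^2) = (36 + 4)/32 = 1.25.
KL = -0.405465 + 1.25 - 0.5 = 0.3445

0.3445


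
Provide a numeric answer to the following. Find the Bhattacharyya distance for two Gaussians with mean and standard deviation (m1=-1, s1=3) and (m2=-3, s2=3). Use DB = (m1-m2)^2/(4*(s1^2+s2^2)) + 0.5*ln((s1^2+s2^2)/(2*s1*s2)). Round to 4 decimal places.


Bhattacharyya distance between two Gaussians:
DB = (m1-m2)^2/(4*(s1^2+s2^2)) + (1/2)*ln((s1^2+s2^2)/(2*s1*s2)).
(m1-m2)^2 = (2)^2 = 4.
s1^2+s2^2 = 9 + 9 = 18.
term1 = 4/72 = 0.055556.
term2 = 0.5*ln(18/18.0) = 0.0.
DB = 0.055556 + 0.0 = 0.0556

0.0556


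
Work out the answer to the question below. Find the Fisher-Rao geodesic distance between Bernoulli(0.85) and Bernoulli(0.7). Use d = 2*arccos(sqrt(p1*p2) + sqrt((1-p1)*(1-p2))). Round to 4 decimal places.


Geodesic distance on Bernoulli manifold:
d(p1,p2) = 2*arccos(sqrt(p1*p2) + sqrt((1-p1)*(1-p2))).
sqrt(p1*p2) = sqrt(0.85*0.7) = 0.771362.
sqrt((1-p1)*(1-p2)) = sqrt(0.15*0.3) = 0.212132.
arg = 0.771362 + 0.212132 = 0.983494.
d = 2*arccos(0.983494) = 0.3639

0.3639


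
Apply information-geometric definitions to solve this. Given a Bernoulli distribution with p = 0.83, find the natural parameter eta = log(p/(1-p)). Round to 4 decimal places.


Natural parameter for Bernoulli: eta = log(p/(1-p)).
p = 0.83, 1-p = 0.17.
p/(1-p) = 4.882353.
eta = log(4.882353) = 1.5856

1.5856


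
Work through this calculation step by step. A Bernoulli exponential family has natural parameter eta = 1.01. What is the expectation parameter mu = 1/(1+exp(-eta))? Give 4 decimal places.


Dual coordinate (expectation parameter) for Bernoulli:
mu = 1/(1+exp(-eta)).
eta = 1.01.
exp(-eta) = exp(-1.01) = 0.364219.
mu = 1/(1+0.364219) = 0.7330

0.7330


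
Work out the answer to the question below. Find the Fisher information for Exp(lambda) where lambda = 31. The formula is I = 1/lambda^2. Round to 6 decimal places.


Fisher information for exponential: I(lambda) = 1/lambda^2.
lambda = 31, lambda^2 = 961.
I = 1/961 = 0.001041

0.001041


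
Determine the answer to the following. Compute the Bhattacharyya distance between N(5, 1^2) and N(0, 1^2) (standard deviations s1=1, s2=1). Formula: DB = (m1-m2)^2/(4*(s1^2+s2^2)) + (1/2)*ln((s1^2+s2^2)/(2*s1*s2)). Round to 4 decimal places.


Bhattacharyya distance between two Gaussians:
DB = (m1-m2)^2/(4*(s1^2+s2^2)) + (1/2)*ln((s1^2+s2^2)/(2*s1*s2)).
(m1-m2)^2 = (5)^2 = 25.
s1^2+s2^2 = 1 + 1 = 2.
term1 = 25/8 = 3.125.
term2 = 0.5*ln(2/2.0) = 0.0.
DB = 3.125 + 0.0 = 3.1250

3.1250


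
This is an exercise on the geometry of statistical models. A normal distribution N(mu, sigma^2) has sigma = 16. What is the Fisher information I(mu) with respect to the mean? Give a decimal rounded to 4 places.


The Fisher information for the mean of a normal distribution is I(mu) = 1/sigma^2.
sigma = 16, so sigma^2 = 256.
I(mu) = 1/256 = 0.0039

0.0039


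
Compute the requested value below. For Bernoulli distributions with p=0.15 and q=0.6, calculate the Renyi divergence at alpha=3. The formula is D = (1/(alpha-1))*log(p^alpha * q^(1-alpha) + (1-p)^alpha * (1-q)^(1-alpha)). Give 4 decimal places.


Renyi divergence of order alpha between Bernoulli distributions:
D = (1/(alpha-1))*log(p^alpha * q^(1-alpha) + (1-p)^alpha * (1-q)^(1-alpha)).
alpha = 3, p = 0.15, q = 0.6.
p^alpha * q^(1-alpha) = 0.15^3 * 0.6^-2 = 0.009375.
(1-p)^alpha * (1-q)^(1-alpha) = 0.85^3 * 0.4^-2 = 3.838281.
sum = 0.009375 + 3.838281 = 3.847656.
D = (1/2)*log(3.847656) = 0.6737

0.6737


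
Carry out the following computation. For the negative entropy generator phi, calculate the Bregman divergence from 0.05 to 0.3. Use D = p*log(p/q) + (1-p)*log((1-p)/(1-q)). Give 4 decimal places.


Bregman divergence with negative entropy generator:
D = p*log(p/q) + (1-p)*log((1-p)/(1-q)).
p = 0.05, q = 0.3.
p*log(p/q) = 0.05*log(0.05/0.3) = -0.089588.
(1-p)*log((1-p)/(1-q)) = 0.95*log(0.95/0.7) = 0.290113.
D = -0.089588 + 0.290113 = 0.2005

0.2005


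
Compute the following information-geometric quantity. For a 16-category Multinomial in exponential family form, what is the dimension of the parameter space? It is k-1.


Exponential family dimension calculation:
For Multinomial with k=16 categories, dim = k-1 = 15.

15


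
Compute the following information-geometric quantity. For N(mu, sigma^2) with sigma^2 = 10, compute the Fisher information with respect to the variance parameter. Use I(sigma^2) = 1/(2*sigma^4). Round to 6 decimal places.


Fisher information for variance: I(sigma^2) = 1/(2*sigma^4).
sigma^2 = 10, so sigma^4 = 100.
I = 1/(2*100) = 1/200 = 0.005000

0.005000


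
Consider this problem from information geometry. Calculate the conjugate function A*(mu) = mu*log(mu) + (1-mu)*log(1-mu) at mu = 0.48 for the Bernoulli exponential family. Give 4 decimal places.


Legendre transform for Bernoulli:
A*(mu) = mu*log(mu) + (1-mu)*log(1-mu).
mu = 0.48, 1-mu = 0.52.
mu*log(mu) = 0.48*log(0.48) = -0.352305.
(1-mu)*log(1-mu) = 0.52*log(0.52) = -0.340042.
A* = -0.352305 + -0.340042 = -0.6923

-0.6923


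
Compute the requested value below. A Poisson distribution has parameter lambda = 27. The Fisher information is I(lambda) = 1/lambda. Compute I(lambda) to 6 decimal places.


Fisher information for Poisson: I(lambda) = 1/lambda.
lambda = 27.
I(lambda) = 1/27 = 0.037037

0.037037


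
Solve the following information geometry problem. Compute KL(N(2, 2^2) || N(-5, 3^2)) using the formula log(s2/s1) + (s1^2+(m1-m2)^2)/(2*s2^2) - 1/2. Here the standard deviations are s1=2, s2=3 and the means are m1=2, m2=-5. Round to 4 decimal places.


KL divergence between normal distributions:
KL = log(s2/s1) + (s1^2 + (m1-m2)^2)/(2*s2^2) - 1/2.
log(3/2) = 0.405465.
(2^2 + (2--5)^2)/(2*3^2) = (4 + 49)/18 = 2.944444.
KL = 0.405465 + 2.944444 - 0.5 = 2.8499

2.8499


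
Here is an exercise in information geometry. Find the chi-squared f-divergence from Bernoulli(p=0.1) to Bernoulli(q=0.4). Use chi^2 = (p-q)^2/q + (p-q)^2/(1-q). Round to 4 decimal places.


Chi-squared divergence between Bernoulli distributions:
chi^2 = (p-q)^2/q + (p-q)^2/(1-q).
p = 0.1, q = 0.4, p-q = -0.3.
(p-q)^2 = 0.09.
term1 = 0.09/0.4 = 0.225.
term2 = 0.09/0.6 = 0.15.
chi^2 = 0.225 + 0.15 = 0.3750

0.3750


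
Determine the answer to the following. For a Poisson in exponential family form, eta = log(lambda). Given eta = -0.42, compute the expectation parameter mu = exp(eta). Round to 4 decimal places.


Expectation parameter for Poisson exponential family:
mu = exp(eta).
eta = -0.42.
mu = exp(-0.42) = 0.6570

0.6570


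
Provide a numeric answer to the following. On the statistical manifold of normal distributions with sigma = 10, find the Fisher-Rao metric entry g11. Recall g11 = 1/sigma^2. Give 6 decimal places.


For the 2-parameter normal family, the Fisher metric has:
  g11 = 1/sigma^2, g22 = 2/sigma^2.
sigma = 10, sigma^2 = 100.
g11 = 0.010000

0.010000


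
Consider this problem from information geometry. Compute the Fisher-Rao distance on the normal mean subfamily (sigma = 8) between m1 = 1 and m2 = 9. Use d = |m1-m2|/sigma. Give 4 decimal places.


On the fixed-variance normal subfamily, geodesic distance = |m1-m2|/sigma.
|1 - 9| = 8.
sigma = 8.
d = 8/8 = 1.0000

1.0000


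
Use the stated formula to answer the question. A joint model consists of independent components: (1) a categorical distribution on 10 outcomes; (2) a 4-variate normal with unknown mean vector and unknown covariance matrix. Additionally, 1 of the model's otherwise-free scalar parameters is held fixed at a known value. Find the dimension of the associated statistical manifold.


The dimension of a statistical manifold equals the number of free
(independent) real parameters of the model. For a product of independent
blocks the parameter counts add.
- categorical on 10 outcomes (probabilities sum to 1): 10-1 = 9.
- 4-variate normal: 4 (mean) + 4*5/2 = 10 (symmetric covariance) = 14.
Total = 9 + 14 = 23.
1 parameter(s) fixed at known values: 23 - 1 = 22.
Dimension = 22

22


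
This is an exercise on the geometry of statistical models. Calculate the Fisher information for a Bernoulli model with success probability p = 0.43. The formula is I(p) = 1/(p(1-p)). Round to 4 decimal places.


For Bernoulli(p), Fisher information is I(p) = 1/(p*(1-p)).
p = 0.43, 1-p = 0.57.
p*(1-p) = 0.2451.
I(p) = 1/0.2451 = 4.0800

4.0800


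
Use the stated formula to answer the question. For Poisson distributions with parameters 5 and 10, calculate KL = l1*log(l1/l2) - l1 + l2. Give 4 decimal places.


KL divergence for Poisson:
KL = l1*log(l1/l2) - l1 + l2.
l1 = 5, l2 = 10.
log(5/10) = -0.693147.
l1*log(l1/l2) = 5 * -0.693147 = -3.465736.
KL = -3.465736 - 5 + 10 = 1.5343

1.5343


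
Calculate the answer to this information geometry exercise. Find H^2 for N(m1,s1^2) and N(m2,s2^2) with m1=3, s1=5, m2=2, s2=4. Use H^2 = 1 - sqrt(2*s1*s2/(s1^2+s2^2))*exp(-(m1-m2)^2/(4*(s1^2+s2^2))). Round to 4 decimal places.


Squared Hellinger distance for Gaussians:
H^2 = 1 - sqrt(2*s1*s2/(s1^2+s2^2)) * exp(-(m1-m2)^2/(4*(s1^2+s2^2))).
s1^2 = 25, s2^2 = 16, s1^2+s2^2 = 41.
sqrt(2*5*4/(41)) = 0.98773.
(m1-m2)^2 = (1)^2 = 1.
exp(-1/(4*41)) = exp(-0.006098) = 0.993921.
H^2 = 1 - 0.98773*0.993921 = 0.0183

0.0183


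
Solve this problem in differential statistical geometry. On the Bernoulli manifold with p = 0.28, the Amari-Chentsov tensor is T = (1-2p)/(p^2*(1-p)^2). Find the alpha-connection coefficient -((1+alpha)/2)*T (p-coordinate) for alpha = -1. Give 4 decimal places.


Skewness (Amari-Chentsov) tensor: T = (1-2p)/(p^2*(1-p)^2).
p = 0.28, 1-2p = 0.44, p^2 = 0.0784, (1-p)^2 = 0.5184.
T = 0.44/(0.0784 * 0.5184) = 10.82609.
In the p-coordinate, Gamma^(alpha) = Gamma^(0) - (alpha/2)*T with Gamma^(0) = (1/2)*g'(p) = -T/2,
so Gamma^(alpha) = -((1+alpha)/2)*T.
alpha = -1, -(1+alpha)/2 = 0.0.
Gamma = 0.0 * 10.82609 = 0.0000

0.0000


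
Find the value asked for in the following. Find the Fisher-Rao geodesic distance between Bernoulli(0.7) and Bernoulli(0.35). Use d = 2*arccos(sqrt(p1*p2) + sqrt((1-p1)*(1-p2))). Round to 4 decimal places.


Geodesic distance on Bernoulli manifold:
d(p1,p2) = 2*arccos(sqrt(p1*p2) + sqrt((1-p1)*(1-p2))).
sqrt(p1*p2) = sqrt(0.7*0.35) = 0.494975.
sqrt((1-p1)*(1-p2)) = sqrt(0.3*0.65) = 0.441588.
arg = 0.494975 + 0.441588 = 0.936563.
d = 2*arccos(0.936563) = 0.7162

0.7162


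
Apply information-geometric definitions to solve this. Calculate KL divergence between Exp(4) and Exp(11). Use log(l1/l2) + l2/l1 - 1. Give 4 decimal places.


KL divergence for exponential family:
KL = log(l1/l2) + l2/l1 - 1.
log(4/11) = -1.011601.
11/4 = 2.75.
KL = -1.011601 + 2.75 - 1 = 0.7384

0.7384


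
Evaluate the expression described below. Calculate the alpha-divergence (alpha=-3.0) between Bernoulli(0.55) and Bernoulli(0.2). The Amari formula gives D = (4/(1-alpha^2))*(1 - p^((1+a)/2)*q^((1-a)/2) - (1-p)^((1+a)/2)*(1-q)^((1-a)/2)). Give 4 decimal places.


Amari alpha-divergence:
D = (4/(1-alpha^2))*(1 - p^((1+a)/2)*q^((1-a)/2) - (1-p)^((1+a)/2)*(1-q)^((1-a)/2)).
alpha = -3.0, p = 0.55, q = 0.2.
e1 = (1+alpha)/2 = -1.0, e2 = (1-alpha)/2 = 2.0.
t1 = p^e1 * q^e2 = 0.55^-1.0 * 0.2^2.0 = 0.072727.
t2 = (1-p)^e1 * (1-q)^e2 = 0.45^-1.0 * 0.8^2.0 = 1.422222.
4/(1-alpha^2) = -0.5.
D = -0.5*(1 - 0.072727 - 1.422222) = 0.2475

0.2475


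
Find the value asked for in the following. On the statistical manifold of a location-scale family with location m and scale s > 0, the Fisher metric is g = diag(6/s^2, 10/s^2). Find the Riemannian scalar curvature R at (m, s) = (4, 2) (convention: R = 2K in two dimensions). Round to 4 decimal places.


The metric has the form g = (A dm^2 + B ds^2)/s^2 with A = 6, B = 10.
Substitute u = sqrt(A/B)*m: g = B*(du^2 + ds^2)/s^2, i.e. B times the
Poincare upper half-plane metric, which has constant Gaussian curvature -1.
Scaling a 2D metric by a constant c divides the Gaussian curvature by c,
so K = -1/B = -1/(10) = -0.1000 everywhere (the point (m, s) = (4, 2) is irrelevant:
the curvature is constant).
Scalar curvature in dimension 2: R = 2K = -2/(10) = -0.2000.

-0.2000


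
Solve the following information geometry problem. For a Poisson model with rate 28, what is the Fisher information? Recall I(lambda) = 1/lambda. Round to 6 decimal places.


Fisher information for Poisson: I(lambda) = 1/lambda.
lambda = 28.
I(lambda) = 1/28 = 0.035714

0.035714


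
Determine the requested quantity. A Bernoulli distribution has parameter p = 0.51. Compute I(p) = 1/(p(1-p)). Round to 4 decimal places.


For Bernoulli(p), Fisher information is I(p) = 1/(p*(1-p)).
p = 0.51, 1-p = 0.49.
p*(1-p) = 0.2499.
I(p) = 1/0.2499 = 4.0016

4.0016


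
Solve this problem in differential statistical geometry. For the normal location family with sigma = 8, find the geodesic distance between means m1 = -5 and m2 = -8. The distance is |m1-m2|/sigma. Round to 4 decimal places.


On the fixed-variance normal subfamily, geodesic distance = |m1-m2|/sigma.
|-5 - -8| = 3.
sigma = 8.
d = 3/8 = 0.3750

0.3750


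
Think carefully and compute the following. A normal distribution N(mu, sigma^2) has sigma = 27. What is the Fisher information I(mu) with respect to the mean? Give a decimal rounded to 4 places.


The Fisher information for the mean of a normal distribution is I(mu) = 1/sigma^2.
sigma = 27, so sigma^2 = 729.
I(mu) = 1/729 = 0.0014

0.0014


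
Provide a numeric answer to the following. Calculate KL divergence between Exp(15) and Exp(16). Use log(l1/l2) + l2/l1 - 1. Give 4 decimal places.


KL divergence for exponential family:
KL = log(l1/l2) + l2/l1 - 1.
log(15/16) = -0.064539.
16/15 = 1.066667.
KL = -0.064539 + 1.066667 - 1 = 0.0021

0.0021


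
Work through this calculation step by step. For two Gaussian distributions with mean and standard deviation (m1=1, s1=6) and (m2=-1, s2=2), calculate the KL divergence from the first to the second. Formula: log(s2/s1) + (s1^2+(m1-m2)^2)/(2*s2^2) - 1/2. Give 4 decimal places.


KL divergence between normal distributions:
KL = log(s2/s1) + (s1^2 + (m1-m2)^2)/(2*s2^2) - 1/2.
log(2/6) = -1.098612.
(6^2 + (1--1)^2)/(2*2^2) = (36 + 4)/8 = 5.0.
KL = -1.098612 + 5.0 - 0.5 = 3.4014

3.4014


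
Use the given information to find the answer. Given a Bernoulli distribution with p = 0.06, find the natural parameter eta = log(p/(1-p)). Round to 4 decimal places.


Natural parameter for Bernoulli: eta = log(p/(1-p)).
p = 0.06, 1-p = 0.94.
p/(1-p) = 0.06383.
eta = log(0.06383) = -2.7515

-2.7515


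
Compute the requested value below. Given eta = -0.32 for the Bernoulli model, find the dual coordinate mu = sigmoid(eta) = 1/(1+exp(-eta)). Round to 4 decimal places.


Dual coordinate (expectation parameter) for Bernoulli:
mu = 1/(1+exp(-eta)).
eta = -0.32.
exp(-eta) = exp(0.32) = 1.377128.
mu = 1/(1+1.377128) = 0.4207

0.4207


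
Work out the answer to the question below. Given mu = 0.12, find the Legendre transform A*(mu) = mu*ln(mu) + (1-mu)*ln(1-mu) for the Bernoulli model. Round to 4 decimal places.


Legendre transform for Bernoulli:
A*(mu) = mu*log(mu) + (1-mu)*log(1-mu).
mu = 0.12, 1-mu = 0.88.
mu*log(mu) = 0.12*log(0.12) = -0.254432.
(1-mu)*log(1-mu) = 0.88*log(0.88) = -0.112493.
A* = -0.254432 + -0.112493 = -0.3669

-0.3669


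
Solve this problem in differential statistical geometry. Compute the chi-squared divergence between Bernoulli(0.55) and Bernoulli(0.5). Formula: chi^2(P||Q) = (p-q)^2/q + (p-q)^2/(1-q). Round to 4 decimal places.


Chi-squared divergence between Bernoulli distributions:
chi^2 = (p-q)^2/q + (p-q)^2/(1-q).
p = 0.55, q = 0.5, p-q = 0.05.
(p-q)^2 = 0.0025.
term1 = 0.0025/0.5 = 0.005.
term2 = 0.0025/0.5 = 0.005.
chi^2 = 0.005 + 0.005 = 0.0100

0.0100


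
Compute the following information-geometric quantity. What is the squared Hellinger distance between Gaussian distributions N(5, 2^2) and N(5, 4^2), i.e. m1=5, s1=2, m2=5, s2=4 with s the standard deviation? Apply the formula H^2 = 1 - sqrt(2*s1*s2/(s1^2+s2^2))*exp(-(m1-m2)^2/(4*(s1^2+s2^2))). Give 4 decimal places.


Squared Hellinger distance for Gaussians:
H^2 = 1 - sqrt(2*s1*s2/(s1^2+s2^2)) * exp(-(m1-m2)^2/(4*(s1^2+s2^2))).
s1^2 = 4, s2^2 = 16, s1^2+s2^2 = 20.
sqrt(2*2*4/(20)) = 0.894427.
(m1-m2)^2 = (0)^2 = 0.
exp(-0/(4*20)) = exp(0.0) = 1.0.
H^2 = 1 - 0.894427*1.0 = 0.1056

0.1056


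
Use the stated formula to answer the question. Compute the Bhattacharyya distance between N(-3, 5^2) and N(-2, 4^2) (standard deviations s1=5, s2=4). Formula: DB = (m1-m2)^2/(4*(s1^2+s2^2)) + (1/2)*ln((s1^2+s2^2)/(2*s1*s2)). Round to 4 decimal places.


Bhattacharyya distance between two Gaussians:
DB = (m1-m2)^2/(4*(s1^2+s2^2)) + (1/2)*ln((s1^2+s2^2)/(2*s1*s2)).
(m1-m2)^2 = (-1)^2 = 1.
s1^2+s2^2 = 25 + 16 = 41.
term1 = 1/164 = 0.006098.
term2 = 0.5*ln(41/40.0) = 0.012346.
DB = 0.006098 + 0.012346 = 0.0184

0.0184


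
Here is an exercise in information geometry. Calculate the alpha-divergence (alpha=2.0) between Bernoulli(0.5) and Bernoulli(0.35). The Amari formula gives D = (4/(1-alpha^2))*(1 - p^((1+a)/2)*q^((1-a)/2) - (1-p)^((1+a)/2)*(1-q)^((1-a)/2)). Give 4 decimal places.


Amari alpha-divergence:
D = (4/(1-alpha^2))*(1 - p^((1+a)/2)*q^((1-a)/2) - (1-p)^((1+a)/2)*(1-q)^((1-a)/2)).
alpha = 2.0, p = 0.5, q = 0.35.
e1 = (1+alpha)/2 = 1.5, e2 = (1-alpha)/2 = -0.5.
t1 = p^e1 * q^e2 = 0.5^1.5 * 0.35^-0.5 = 0.597614.
t2 = (1-p)^e1 * (1-q)^e2 = 0.5^1.5 * 0.65^-0.5 = 0.438529.
4/(1-alpha^2) = -1.333333.
D = -1.333333*(1 - 0.597614 - 0.438529) = 0.0482

0.0482


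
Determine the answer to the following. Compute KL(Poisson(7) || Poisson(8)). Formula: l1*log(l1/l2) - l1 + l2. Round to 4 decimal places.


KL divergence for Poisson:
KL = l1*log(l1/l2) - l1 + l2.
l1 = 7, l2 = 8.
log(7/8) = -0.133531.
l1*log(l1/l2) = 7 * -0.133531 = -0.93472.
KL = -0.93472 - 7 + 8 = 0.0653

0.0653


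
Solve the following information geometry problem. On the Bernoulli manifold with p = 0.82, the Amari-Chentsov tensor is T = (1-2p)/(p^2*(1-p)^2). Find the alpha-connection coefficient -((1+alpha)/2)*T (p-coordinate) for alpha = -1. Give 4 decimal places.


Skewness (Amari-Chentsov) tensor: T = (1-2p)/(p^2*(1-p)^2).
p = 0.82, 1-2p = -0.64, p^2 = 0.6724, (1-p)^2 = 0.0324.
T = -0.64/(0.6724 * 0.0324) = -29.376988.
In the p-coordinate, Gamma^(alpha) = Gamma^(0) - (alpha/2)*T with Gamma^(0) = (1/2)*g'(p) = -T/2,
so Gamma^(alpha) = -((1+alpha)/2)*T.
alpha = -1, -(1+alpha)/2 = 0.0.
Gamma = 0.0 * -29.376988 = 0.0000

0.0000


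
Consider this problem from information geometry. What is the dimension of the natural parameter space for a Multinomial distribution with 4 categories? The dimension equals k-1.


Exponential family dimension calculation:
For Multinomial with k=4 categories, dim = k-1 = 3.

3


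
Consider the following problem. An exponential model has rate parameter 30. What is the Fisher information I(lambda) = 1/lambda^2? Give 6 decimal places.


Fisher information for exponential: I(lambda) = 1/lambda^2.
lambda = 30, lambda^2 = 900.
I = 1/900 = 0.001111

0.001111


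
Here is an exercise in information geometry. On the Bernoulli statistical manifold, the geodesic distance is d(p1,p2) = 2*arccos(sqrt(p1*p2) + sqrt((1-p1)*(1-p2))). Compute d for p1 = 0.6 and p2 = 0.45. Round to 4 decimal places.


Geodesic distance on Bernoulli manifold:
d(p1,p2) = 2*arccos(sqrt(p1*p2) + sqrt((1-p1)*(1-p2))).
sqrt(p1*p2) = sqrt(0.6*0.45) = 0.519615.
sqrt((1-p1)*(1-p2)) = sqrt(0.4*0.55) = 0.469042.
arg = 0.519615 + 0.469042 = 0.988657.
d = 2*arccos(0.988657) = 0.3015

0.3015


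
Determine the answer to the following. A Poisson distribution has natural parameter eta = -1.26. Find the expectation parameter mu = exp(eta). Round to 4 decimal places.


Expectation parameter for Poisson exponential family:
mu = exp(eta).
eta = -1.26.
mu = exp(-1.26) = 0.2837

0.2837


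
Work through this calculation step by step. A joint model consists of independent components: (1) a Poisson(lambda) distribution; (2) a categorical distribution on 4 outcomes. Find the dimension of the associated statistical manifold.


The dimension of a statistical manifold equals the number of free
(independent) real parameters of the model. For a product of independent
blocks the parameter counts add.
- Poisson (lambda): 1.
- categorical on 4 outcomes (probabilities sum to 1): 4-1 = 3.
Total = 1 + 3 = 4.
Dimension = 4

4


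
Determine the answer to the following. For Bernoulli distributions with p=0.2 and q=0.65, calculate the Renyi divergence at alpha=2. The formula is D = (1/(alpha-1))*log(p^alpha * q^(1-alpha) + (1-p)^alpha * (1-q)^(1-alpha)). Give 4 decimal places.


Renyi divergence of order alpha between Bernoulli distributions:
D = (1/(alpha-1))*log(p^alpha * q^(1-alpha) + (1-p)^alpha * (1-q)^(1-alpha)).
alpha = 2, p = 0.2, q = 0.65.
p^alpha * q^(1-alpha) = 0.2^2 * 0.65^-1 = 0.061538.
(1-p)^alpha * (1-q)^(1-alpha) = 0.8^2 * 0.35^-1 = 1.828571.
sum = 0.061538 + 1.828571 = 1.89011.
D = (1/1)*log(1.89011) = 0.6366

0.6366


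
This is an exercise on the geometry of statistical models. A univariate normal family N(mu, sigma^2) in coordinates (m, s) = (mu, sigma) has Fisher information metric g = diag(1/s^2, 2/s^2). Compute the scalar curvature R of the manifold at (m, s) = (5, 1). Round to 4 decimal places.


The metric has the form g = (A dm^2 + B ds^2)/s^2 with A = 1, B = 2.
Substitute u = sqrt(A/B)*m: g = B*(du^2 + ds^2)/s^2, i.e. B times the
Poincare upper half-plane metric, which has constant Gaussian curvature -1.
Scaling a 2D metric by a constant c divides the Gaussian curvature by c,
so K = -1/B = -1/(2) = -0.5000 everywhere (the point (m, s) = (5, 1) is irrelevant:
the curvature is constant).
Scalar curvature in dimension 2: R = 2K = -2/(2) = -1.0000.

-1.0000


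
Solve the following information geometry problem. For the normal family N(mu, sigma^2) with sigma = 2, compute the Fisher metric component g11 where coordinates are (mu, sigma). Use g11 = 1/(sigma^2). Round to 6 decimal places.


For the 2-parameter normal family, the Fisher metric has:
  g11 = 1/sigma^2, g22 = 2/sigma^2.
sigma = 2, sigma^2 = 4.
g11 = 0.250000

0.250000


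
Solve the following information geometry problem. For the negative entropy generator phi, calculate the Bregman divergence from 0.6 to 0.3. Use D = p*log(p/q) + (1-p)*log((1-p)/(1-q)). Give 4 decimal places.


Bregman divergence with negative entropy generator:
D = p*log(p/q) + (1-p)*log((1-p)/(1-q)).
p = 0.6, q = 0.3.
p*log(p/q) = 0.6*log(0.6/0.3) = 0.415888.
(1-p)*log((1-p)/(1-q)) = 0.4*log(0.4/0.7) = -0.223846.
D = 0.415888 + -0.223846 = 0.1920

0.1920


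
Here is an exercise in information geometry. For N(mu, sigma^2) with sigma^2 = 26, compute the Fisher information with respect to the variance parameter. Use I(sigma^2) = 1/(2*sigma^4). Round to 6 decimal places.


Fisher information for variance: I(sigma^2) = 1/(2*sigma^4).
sigma^2 = 26, so sigma^4 = 676.
I = 1/(2*676) = 1/1352 = 0.000740

0.000740


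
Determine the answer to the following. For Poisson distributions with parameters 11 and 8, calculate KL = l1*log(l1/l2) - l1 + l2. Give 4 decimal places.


KL divergence for Poisson:
KL = l1*log(l1/l2) - l1 + l2.
l1 = 11, l2 = 8.
log(11/8) = 0.318454.
l1*log(l1/l2) = 11 * 0.318454 = 3.502991.
KL = 3.502991 - 11 + 8 = 0.5030

0.5030


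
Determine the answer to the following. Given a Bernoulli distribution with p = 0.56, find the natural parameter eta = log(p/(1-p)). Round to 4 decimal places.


Natural parameter for Bernoulli: eta = log(p/(1-p)).
p = 0.56, 1-p = 0.44.
p/(1-p) = 1.272727.
eta = log(1.272727) = 0.2412

0.2412


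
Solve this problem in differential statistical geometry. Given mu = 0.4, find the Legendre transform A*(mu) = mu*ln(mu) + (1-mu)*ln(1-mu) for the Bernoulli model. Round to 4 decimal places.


Legendre transform for Bernoulli:
A*(mu) = mu*log(mu) + (1-mu)*log(1-mu).
mu = 0.4, 1-mu = 0.6.
mu*log(mu) = 0.4*log(0.4) = -0.366516.
(1-mu)*log(1-mu) = 0.6*log(0.6) = -0.306495.
A* = -0.366516 + -0.306495 = -0.6730

-0.6730


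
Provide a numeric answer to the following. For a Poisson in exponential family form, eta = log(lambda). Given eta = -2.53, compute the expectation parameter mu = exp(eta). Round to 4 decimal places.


Expectation parameter for Poisson exponential family:
mu = exp(eta).
eta = -2.53.
mu = exp(-2.53) = 0.0797

0.0797


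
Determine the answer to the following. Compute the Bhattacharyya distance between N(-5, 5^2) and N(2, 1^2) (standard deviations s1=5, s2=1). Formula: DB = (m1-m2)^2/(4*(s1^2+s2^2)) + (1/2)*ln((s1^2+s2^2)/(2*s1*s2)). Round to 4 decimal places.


Bhattacharyya distance between two Gaussians:
DB = (m1-m2)^2/(4*(s1^2+s2^2)) + (1/2)*ln((s1^2+s2^2)/(2*s1*s2)).
(m1-m2)^2 = (-7)^2 = 49.
s1^2+s2^2 = 25 + 1 = 26.
term1 = 49/104 = 0.471154.
term2 = 0.5*ln(26/10.0) = 0.477756.
DB = 0.471154 + 0.477756 = 0.9489

0.9489


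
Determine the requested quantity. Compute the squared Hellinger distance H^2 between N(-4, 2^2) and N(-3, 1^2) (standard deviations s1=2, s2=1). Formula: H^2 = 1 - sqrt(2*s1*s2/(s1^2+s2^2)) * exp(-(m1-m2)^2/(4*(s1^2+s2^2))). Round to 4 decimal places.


Squared Hellinger distance for Gaussians:
H^2 = 1 - sqrt(2*s1*s2/(s1^2+s2^2)) * exp(-(m1-m2)^2/(4*(s1^2+s2^2))).
s1^2 = 4, s2^2 = 1, s1^2+s2^2 = 5.
sqrt(2*2*1/(5)) = 0.894427.
(m1-m2)^2 = (-1)^2 = 1.
exp(-1/(4*5)) = exp(-0.05) = 0.951229.
H^2 = 1 - 0.894427*0.951229 = 0.1492

0.1492


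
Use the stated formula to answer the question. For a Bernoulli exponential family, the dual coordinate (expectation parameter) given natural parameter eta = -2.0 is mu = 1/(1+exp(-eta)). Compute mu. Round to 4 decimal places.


Dual coordinate (expectation parameter) for Bernoulli:
mu = 1/(1+exp(-eta)).
eta = -2.0.
exp(-eta) = exp(2.0) = 7.389056.
mu = 1/(1+7.389056) = 0.1192

0.1192


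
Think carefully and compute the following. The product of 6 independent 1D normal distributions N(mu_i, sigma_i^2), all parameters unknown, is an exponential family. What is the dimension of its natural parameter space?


Exponential family dimension calculation:
Each univariate normal has two natural parameters (mu/sigma^2 and -1/(2 sigma^2)).
With 6 independent components, dim = 2 * 6 = 12.

12


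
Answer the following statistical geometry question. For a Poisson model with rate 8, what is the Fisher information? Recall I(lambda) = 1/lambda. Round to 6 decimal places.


Fisher information for Poisson: I(lambda) = 1/lambda.
lambda = 8.
I(lambda) = 1/8 = 0.125000

0.125000


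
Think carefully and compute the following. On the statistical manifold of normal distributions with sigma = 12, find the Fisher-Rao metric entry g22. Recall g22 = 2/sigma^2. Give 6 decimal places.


For the 2-parameter normal family, the Fisher metric has:
  g11 = 1/sigma^2, g22 = 2/sigma^2.
sigma = 12, sigma^2 = 144.
g22 = 0.013889

0.013889


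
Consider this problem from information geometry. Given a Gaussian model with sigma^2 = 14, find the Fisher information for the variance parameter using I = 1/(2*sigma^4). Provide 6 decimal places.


Fisher information for variance: I(sigma^2) = 1/(2*sigma^4).
sigma^2 = 14, so sigma^4 = 196.
I = 1/(2*196) = 1/392 = 0.002551

0.002551


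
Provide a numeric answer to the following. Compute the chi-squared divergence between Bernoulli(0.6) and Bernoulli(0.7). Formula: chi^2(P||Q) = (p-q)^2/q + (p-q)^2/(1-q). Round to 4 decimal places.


Chi-squared divergence between Bernoulli distributions:
chi^2 = (p-q)^2/q + (p-q)^2/(1-q).
p = 0.6, q = 0.7, p-q = -0.1.
(p-q)^2 = 0.01.
term1 = 0.01/0.7 = 0.014286.
term2 = 0.01/0.3 = 0.033333.
chi^2 = 0.014286 + 0.033333 = 0.0476

0.0476


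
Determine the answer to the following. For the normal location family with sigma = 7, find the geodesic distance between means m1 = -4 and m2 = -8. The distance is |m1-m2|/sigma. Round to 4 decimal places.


On the fixed-variance normal subfamily, geodesic distance = |m1-m2|/sigma.
|-4 - -8| = 4.
sigma = 7.
d = 4/7 = 0.5714

0.5714


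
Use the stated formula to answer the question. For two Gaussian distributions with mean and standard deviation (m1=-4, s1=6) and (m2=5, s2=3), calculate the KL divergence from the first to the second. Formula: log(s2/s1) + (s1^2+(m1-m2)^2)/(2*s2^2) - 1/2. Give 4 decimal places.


KL divergence between normal distributions:
KL = log(s2/s1) + (s1^2 + (m1-m2)^2)/(2*s2^2) - 1/2.
log(3/6) = -0.693147.
(6^2 + (-4-5)^2)/(2*3^2) = (36 + 81)/18 = 6.5.
KL = -0.693147 + 6.5 - 0.5 = 5.3069

5.3069


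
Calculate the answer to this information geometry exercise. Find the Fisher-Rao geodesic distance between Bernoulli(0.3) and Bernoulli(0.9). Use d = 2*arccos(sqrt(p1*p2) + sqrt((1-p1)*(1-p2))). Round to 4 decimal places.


Geodesic distance on Bernoulli manifold:
d(p1,p2) = 2*arccos(sqrt(p1*p2) + sqrt((1-p1)*(1-p2))).
sqrt(p1*p2) = sqrt(0.3*0.9) = 0.519615.
sqrt((1-p1)*(1-p2)) = sqrt(0.7*0.1) = 0.264575.
arg = 0.519615 + 0.264575 = 0.78419.
d = 2*arccos(0.78419) = 1.3388

1.3388
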